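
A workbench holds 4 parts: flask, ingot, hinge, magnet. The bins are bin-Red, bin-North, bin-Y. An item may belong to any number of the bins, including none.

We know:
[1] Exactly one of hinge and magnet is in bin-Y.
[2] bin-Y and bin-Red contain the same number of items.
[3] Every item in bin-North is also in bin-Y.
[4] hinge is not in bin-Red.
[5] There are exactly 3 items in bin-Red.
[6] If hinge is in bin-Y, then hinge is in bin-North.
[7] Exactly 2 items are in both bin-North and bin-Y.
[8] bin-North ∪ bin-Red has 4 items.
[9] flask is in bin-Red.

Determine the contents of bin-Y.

From (4): hinge ∉ bin-Red.
From (9): flask ∈ bin-Red.
(5): only 3 candidates remain for bin-Red, so all are in.
Suppose flask ∉ bin-Y: no assignment then satisfies all the clues, so flask ∈ bin-Y.

bin-Y = {flask, hinge, ingot}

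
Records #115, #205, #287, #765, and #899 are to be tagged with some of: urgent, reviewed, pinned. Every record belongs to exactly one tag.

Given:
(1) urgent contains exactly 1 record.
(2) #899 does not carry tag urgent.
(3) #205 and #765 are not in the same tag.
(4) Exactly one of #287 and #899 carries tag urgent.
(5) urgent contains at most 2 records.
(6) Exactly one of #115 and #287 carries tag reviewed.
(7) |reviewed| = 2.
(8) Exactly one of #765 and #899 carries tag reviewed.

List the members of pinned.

pinned = {#205, #899}

From (2): #899 ∉ urgent.
(4) (exactly one): #287 ∈ urgent.
(6) (exactly one): #115 ∈ reviewed.
(1): urgent already has 1, so the rest are out.
Suppose #205 ∉ pinned: no assignment then satisfies all the clues, so #205 ∈ pinned.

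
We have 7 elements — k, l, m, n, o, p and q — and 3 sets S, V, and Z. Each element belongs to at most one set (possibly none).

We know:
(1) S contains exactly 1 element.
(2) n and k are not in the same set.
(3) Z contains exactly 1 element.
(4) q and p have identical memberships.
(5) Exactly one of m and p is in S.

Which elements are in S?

S = {m}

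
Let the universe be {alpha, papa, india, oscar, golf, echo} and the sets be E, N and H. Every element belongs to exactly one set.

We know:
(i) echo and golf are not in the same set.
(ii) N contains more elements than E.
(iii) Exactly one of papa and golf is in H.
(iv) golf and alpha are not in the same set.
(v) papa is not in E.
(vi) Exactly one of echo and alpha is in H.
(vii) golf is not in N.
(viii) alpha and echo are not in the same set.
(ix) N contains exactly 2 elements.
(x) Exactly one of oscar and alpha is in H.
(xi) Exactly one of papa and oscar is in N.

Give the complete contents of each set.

E = {golf}; N = {echo, oscar}; H = {alpha, india, papa}

From (v): papa ∉ E.
From (vii): golf ∉ N.
Suppose alpha ∈ E: no assignment then satisfies all the clues, so alpha ∉ E.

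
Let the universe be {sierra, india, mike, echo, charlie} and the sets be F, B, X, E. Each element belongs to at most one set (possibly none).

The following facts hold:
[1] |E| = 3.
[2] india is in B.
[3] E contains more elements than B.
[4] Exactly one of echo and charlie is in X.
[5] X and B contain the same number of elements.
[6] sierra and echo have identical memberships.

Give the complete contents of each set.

From (2): india ∈ B.
Suppose sierra ∈ F: no assignment then satisfies all the clues, so sierra ∉ F.

F = {}; B = {india}; X = {charlie}; E = {echo, mike, sierra}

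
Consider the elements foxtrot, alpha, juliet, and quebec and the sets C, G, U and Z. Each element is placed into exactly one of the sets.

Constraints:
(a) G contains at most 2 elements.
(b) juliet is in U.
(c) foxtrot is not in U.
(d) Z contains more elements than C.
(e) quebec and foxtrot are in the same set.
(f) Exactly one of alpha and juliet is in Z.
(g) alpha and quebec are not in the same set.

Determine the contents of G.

G = {foxtrot, quebec}

From (b): juliet ∈ U.
From (c): foxtrot ∉ U.
(e): quebec matches foxtrot: quebec ∉ U.
(f) (exactly one): alpha ∈ Z.
(g): quebec ∉ Z.
(e): foxtrot matches quebec: foxtrot ∉ Z.
Suppose foxtrot ∉ G: no assignment then satisfies all the clues, so foxtrot ∈ G.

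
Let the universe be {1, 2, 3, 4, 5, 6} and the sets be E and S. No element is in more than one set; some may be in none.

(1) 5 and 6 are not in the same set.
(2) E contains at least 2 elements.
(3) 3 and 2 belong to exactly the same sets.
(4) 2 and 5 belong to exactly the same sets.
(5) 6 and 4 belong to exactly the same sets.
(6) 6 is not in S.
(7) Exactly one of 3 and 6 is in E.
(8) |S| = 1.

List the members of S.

S = {1}

From (6): 6 ∉ S.
(5): 4 matches 6: 4 ∉ S.
Suppose 1 ∉ S: no assignment then satisfies all the clues, so 1 ∈ S.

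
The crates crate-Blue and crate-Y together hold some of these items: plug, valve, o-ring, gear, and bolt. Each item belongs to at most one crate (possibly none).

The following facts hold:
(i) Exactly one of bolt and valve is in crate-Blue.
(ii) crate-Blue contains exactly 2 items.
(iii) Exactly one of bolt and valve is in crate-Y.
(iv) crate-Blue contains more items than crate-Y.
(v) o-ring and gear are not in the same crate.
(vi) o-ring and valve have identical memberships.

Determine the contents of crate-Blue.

crate-Blue = {o-ring, valve}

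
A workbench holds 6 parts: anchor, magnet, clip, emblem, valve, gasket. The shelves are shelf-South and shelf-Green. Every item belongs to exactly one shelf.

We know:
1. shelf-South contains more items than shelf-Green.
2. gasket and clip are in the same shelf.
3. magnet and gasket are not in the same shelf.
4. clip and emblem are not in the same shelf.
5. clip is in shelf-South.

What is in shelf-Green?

shelf-Green = {emblem, magnet}

From (5): clip ∈ shelf-South.
(2): gasket matches clip: gasket ∈ shelf-South.
(3): magnet ∉ shelf-South.
(4): emblem ∉ shelf-South.
Only one shelf left: magnet ∈ shelf-Green.
Only one shelf left: emblem ∈ shelf-Green.
Suppose anchor ∈ shelf-Green: no assignment then satisfies all the clues, so anchor ∉ shelf-Green.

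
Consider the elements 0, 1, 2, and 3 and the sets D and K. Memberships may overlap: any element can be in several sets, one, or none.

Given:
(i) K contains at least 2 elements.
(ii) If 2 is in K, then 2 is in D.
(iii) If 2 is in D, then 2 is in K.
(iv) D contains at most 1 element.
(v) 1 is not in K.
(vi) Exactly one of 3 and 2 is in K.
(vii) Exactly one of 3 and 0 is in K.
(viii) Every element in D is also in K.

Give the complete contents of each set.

From (v): 1 ∉ K.
(viii) contrapositive: 1 ∉ D.
Suppose 0 ∈ D: no assignment then satisfies all the clues, so 0 ∉ D.

D = {2}; K = {0, 2}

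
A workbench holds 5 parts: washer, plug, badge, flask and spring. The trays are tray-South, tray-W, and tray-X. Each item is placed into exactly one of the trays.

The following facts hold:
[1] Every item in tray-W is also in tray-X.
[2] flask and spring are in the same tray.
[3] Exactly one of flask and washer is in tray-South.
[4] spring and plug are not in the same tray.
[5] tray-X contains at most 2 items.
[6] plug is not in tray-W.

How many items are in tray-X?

2

From (6): plug ∉ tray-W.
Suppose washer ∈ tray-W: no assignment then satisfies all the clues, so washer ∉ tray-W.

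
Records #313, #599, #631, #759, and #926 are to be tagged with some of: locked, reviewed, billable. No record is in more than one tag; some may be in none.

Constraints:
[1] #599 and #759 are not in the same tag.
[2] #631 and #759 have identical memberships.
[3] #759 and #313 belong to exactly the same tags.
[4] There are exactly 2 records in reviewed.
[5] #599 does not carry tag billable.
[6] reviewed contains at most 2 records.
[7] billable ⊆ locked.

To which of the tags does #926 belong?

#926: reviewed

From (5): #599 ∉ billable.
Suppose #926 ∈ locked: no assignment then satisfies all the clues, so #926 ∉ locked.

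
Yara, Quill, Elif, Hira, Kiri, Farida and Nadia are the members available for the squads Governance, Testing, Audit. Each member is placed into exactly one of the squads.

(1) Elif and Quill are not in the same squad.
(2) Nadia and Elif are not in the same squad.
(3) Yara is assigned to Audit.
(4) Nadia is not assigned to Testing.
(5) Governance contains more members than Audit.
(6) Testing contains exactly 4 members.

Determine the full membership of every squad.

Governance = {Nadia, Quill}; Testing = {Elif, Farida, Hira, Kiri}; Audit = {Yara}

From (3): Yara ∈ Audit.
From (4): Nadia ∉ Testing.
Suppose Quill ∉ Governance: no assignment then satisfies all the clues, so Quill ∈ Governance.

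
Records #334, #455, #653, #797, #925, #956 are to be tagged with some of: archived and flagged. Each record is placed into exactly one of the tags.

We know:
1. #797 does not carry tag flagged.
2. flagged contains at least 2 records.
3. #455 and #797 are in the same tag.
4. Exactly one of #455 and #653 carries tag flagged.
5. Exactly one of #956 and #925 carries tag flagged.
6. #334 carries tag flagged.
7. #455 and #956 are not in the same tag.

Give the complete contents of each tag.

From (1): #797 ∉ flagged.
From (6): #334 ∈ flagged.
(3): #455 matches #797: #455 ∉ flagged.
(4) (exactly one): #653 ∈ flagged.
Only one tag left: #455 ∈ archived.
Only one tag left: #797 ∈ archived.
(7): #956 ∉ archived.
Only one tag left: #956 ∈ flagged.
(5) (exactly one): #925 ∉ flagged.
Only one tag left: #925 ∈ archived.

archived = {#455, #797, #925}; flagged = {#334, #653, #956}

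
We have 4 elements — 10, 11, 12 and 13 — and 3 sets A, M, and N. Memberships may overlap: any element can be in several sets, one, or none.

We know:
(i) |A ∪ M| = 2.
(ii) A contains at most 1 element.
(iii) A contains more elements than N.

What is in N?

N = {}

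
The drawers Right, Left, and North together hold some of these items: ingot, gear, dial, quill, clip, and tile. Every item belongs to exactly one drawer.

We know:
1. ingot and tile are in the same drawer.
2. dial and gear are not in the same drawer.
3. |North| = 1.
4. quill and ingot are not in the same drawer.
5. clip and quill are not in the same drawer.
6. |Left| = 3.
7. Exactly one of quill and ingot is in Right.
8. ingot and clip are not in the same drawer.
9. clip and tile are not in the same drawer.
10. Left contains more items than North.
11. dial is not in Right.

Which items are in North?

North = {clip}

From (11): dial ∉ Right.
Suppose ingot ∈ North: no assignment then satisfies all the clues, so ingot ∉ North.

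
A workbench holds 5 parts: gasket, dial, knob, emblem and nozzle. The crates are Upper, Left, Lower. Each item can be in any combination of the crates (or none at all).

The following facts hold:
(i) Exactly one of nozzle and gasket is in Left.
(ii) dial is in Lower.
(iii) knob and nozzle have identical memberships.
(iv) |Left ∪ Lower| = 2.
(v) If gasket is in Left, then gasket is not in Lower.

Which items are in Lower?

Lower = {dial}

From (ii): dial ∈ Lower.
Suppose gasket ∈ Lower: no assignment then satisfies all the clues, so gasket ∉ Lower.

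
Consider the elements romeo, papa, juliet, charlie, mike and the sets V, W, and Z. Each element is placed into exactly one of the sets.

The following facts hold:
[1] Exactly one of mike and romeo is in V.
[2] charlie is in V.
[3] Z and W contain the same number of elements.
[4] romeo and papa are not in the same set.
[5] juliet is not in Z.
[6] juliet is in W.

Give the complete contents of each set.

V = {charlie, mike, papa}; W = {juliet}; Z = {romeo}

From (2): charlie ∈ V.
From (5): juliet ∉ Z.
From (6): juliet ∈ W.
Suppose romeo ∈ V: no assignment then satisfies all the clues, so romeo ∉ V.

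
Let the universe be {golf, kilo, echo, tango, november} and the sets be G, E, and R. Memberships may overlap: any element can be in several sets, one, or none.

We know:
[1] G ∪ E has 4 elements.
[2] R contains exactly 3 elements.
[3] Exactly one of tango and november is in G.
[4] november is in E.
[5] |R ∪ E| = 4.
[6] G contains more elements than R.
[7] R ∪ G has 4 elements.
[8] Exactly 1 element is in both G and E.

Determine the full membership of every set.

G = {echo, golf, kilo, november}; E = {november}; R = {echo, golf, kilo}

From (4): november ∈ E.
Suppose golf ∉ G: no assignment then satisfies all the clues, so golf ∈ G.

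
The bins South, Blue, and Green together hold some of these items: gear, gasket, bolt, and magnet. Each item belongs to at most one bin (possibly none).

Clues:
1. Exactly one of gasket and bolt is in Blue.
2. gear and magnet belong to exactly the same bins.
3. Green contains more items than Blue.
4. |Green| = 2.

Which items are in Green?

Green = {gear, magnet}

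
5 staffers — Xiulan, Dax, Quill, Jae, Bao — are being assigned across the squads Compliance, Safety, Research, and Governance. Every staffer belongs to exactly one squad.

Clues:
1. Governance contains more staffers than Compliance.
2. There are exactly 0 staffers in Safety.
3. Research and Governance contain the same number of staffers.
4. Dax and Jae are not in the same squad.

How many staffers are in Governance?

2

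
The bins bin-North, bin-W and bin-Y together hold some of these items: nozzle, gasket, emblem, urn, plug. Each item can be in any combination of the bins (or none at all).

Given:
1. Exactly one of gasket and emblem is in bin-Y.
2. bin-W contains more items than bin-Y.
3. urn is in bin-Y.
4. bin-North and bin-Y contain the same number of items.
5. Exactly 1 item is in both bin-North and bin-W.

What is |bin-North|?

2

From (3): urn ∈ bin-Y.
Suppose nozzle ∈ bin-Y: no assignment then satisfies all the clues, so nozzle ∉ bin-Y.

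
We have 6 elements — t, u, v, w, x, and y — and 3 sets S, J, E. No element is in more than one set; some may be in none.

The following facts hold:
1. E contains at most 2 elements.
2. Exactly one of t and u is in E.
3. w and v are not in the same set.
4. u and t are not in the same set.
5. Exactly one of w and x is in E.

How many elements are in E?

2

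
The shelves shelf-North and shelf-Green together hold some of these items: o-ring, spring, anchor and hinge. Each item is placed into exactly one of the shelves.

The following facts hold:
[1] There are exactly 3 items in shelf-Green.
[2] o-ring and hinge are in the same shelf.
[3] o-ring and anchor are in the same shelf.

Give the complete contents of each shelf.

shelf-North = {spring}; shelf-Green = {anchor, hinge, o-ring}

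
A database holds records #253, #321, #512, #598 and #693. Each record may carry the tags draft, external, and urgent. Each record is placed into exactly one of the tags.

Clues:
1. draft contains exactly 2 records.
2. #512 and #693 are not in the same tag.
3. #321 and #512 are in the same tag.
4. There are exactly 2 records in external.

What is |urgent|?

1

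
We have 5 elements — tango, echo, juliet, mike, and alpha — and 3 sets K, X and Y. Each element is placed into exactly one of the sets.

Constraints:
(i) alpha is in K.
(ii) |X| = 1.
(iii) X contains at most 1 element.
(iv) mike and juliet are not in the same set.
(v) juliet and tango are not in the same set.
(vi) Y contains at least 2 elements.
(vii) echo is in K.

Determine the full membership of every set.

K = {alpha, echo}; X = {juliet}; Y = {mike, tango}

From (i): alpha ∈ K.
From (vii): echo ∈ K.
Suppose tango ∈ K: no assignment then satisfies all the clues, so tango ∉ K.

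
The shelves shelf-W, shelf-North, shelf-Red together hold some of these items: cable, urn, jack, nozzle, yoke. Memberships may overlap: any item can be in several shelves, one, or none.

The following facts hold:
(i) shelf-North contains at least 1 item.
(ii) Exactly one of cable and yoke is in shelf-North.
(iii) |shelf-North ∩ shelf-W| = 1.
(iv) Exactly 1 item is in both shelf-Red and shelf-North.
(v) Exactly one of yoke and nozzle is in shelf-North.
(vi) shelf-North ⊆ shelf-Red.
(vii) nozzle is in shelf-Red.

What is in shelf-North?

shelf-North = {yoke}

From (vii): nozzle ∈ shelf-Red.
Suppose cable ∈ shelf-North: no assignment then satisfies all the clues, so cable ∉ shelf-North.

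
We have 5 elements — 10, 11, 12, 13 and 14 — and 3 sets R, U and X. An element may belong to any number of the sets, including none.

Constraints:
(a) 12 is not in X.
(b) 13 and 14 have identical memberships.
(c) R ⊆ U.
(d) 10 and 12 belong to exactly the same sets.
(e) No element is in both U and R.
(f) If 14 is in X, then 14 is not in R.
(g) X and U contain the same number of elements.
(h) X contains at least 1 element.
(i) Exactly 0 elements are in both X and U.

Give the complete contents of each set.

R = {}; U = {10, 12}; X = {13, 14}

From (a): 12 ∉ X.
(d): 10 matches 12: 10 ∉ X.
Suppose 10 ∈ R: no assignment then satisfies all the clues, so 10 ∉ R.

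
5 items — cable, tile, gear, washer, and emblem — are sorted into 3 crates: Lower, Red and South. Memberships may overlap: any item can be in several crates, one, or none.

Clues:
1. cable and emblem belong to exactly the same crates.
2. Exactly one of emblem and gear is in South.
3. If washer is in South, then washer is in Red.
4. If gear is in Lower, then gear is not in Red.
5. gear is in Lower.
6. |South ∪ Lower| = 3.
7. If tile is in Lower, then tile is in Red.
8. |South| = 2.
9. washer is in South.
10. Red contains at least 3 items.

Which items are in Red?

Red = {cable, emblem, tile, washer}

From (5): gear ∈ Lower.
From (9): washer ∈ South.
(3): washer ∈ Red.
(4): gear ∉ Red.
Suppose cable ∉ Red: no assignment then satisfies all the clues, so cable ∈ Red.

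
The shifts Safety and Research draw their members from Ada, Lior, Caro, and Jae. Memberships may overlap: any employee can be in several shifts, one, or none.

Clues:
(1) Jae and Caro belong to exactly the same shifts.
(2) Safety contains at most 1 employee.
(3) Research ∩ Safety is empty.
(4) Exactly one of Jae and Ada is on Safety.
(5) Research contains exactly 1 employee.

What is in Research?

Research = {Lior}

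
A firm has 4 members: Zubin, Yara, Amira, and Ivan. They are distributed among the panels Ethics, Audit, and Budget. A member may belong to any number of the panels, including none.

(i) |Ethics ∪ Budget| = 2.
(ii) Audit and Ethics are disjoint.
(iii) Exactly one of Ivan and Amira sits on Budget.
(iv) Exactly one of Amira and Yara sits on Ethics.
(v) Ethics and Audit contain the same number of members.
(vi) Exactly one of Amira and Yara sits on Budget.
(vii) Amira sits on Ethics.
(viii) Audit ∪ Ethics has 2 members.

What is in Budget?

Budget = {Amira, Zubin}

From (vii): Amira ∈ Ethics.
(ii) (disjoint): Amira ∉ Audit.
(iv) (exactly one): Yara ∉ Ethics.
Suppose Zubin ∉ Budget: no assignment then satisfies all the clues, so Zubin ∈ Budget.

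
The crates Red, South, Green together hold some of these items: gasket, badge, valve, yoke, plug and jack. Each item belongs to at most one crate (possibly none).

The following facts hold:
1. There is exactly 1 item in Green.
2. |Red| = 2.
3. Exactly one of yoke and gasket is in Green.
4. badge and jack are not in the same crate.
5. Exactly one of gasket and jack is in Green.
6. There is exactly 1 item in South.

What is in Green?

Green = {gasket}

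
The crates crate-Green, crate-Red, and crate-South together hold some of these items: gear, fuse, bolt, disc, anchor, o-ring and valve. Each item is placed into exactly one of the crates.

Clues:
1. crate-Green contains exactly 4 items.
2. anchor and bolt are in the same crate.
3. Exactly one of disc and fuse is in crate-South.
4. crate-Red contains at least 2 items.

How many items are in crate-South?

1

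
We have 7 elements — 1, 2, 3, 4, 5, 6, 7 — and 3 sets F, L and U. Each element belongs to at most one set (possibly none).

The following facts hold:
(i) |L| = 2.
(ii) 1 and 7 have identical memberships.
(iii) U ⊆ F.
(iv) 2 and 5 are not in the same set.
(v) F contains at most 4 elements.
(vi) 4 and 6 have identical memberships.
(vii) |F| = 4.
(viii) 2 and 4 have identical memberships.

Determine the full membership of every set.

F = {2, 3, 4, 6}; L = {1, 7}; U = {}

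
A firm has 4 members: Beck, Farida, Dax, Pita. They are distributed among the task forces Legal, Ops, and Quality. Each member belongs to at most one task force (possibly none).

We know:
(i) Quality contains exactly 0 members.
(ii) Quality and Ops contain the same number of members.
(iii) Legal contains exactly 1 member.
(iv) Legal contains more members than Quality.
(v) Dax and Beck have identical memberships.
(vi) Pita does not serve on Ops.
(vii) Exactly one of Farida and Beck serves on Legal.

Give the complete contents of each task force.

Legal = {Farida}; Ops = {}; Quality = {}

From (vi): Pita ∉ Ops.
(i): Quality already has 0, so the rest are out.
Suppose Beck ∈ Legal: no assignment then satisfies all the clues, so Beck ∉ Legal.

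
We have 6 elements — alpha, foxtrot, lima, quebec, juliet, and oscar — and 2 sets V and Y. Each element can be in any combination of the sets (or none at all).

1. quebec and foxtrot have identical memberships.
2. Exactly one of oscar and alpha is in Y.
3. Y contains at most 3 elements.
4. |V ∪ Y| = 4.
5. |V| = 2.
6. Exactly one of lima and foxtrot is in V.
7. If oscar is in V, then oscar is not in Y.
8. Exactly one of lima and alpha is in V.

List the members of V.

V = {lima, oscar}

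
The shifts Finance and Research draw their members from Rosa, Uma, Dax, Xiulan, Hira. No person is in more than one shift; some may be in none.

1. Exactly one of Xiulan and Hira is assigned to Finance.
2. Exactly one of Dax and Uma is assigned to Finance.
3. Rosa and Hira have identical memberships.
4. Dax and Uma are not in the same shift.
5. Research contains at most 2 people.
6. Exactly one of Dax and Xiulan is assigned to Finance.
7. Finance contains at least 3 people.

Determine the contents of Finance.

Finance = {Dax, Hira, Rosa}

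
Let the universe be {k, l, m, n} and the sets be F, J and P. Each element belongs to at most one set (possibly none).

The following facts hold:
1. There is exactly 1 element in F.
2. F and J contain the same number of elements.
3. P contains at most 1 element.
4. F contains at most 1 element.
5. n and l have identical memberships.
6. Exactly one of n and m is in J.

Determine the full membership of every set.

F = {k}; J = {m}; P = {}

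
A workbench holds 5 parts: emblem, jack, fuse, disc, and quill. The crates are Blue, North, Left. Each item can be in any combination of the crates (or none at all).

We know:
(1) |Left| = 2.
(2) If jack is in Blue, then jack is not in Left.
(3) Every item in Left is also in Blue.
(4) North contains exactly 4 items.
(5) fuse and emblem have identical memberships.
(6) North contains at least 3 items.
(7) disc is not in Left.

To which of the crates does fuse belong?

fuse: Blue, Left, North

From (7): disc ∉ Left.
Suppose fuse ∉ Blue: no assignment then satisfies all the clues, so fuse ∈ Blue.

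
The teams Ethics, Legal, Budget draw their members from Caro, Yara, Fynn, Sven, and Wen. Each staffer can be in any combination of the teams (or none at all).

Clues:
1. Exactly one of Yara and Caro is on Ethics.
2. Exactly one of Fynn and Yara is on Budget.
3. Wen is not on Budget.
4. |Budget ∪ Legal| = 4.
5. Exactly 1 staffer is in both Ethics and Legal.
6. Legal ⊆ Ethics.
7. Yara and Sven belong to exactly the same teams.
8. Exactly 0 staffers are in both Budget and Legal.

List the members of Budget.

Budget = {Caro, Sven, Yara}

From (3): Wen ∉ Budget.
Suppose Caro ∉ Budget: no assignment then satisfies all the clues, so Caro ∈ Budget.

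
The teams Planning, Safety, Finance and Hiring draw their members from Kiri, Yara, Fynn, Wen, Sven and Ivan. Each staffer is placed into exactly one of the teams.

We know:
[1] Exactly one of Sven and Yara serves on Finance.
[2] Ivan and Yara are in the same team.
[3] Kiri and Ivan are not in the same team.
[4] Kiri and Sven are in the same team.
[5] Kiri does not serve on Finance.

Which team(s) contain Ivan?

Ivan: Finance

From (5): Kiri ∉ Finance.
(4): Sven matches Kiri: Sven ∉ Finance.
(1) (exactly one): Yara ∈ Finance.
(2): Ivan matches Yara: Ivan ∉ Planning.
(2): Ivan matches Yara: Ivan ∉ Safety.
(2): Ivan matches Yara: Ivan ∈ Finance.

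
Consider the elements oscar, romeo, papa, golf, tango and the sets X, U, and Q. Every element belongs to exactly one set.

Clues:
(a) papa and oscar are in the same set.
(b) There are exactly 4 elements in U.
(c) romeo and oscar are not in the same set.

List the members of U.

U = {golf, oscar, papa, tango}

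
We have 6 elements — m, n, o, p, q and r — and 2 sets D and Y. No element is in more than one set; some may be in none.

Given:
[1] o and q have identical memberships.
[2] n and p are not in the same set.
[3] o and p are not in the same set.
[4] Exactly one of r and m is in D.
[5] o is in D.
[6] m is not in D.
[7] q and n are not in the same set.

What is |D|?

From (5): o ∈ D.
From (6): m ∉ D.
(1): q matches o: q ∈ D.
(3): p ∉ D.
(4) (exactly one): r ∈ D.
(7): n ∉ D.

3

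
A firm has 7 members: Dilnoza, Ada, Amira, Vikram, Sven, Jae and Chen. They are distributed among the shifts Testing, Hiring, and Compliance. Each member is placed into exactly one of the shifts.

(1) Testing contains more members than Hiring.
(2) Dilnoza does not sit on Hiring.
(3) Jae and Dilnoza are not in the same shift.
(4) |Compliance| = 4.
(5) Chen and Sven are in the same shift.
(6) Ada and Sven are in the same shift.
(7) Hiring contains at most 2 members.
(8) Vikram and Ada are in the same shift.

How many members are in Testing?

2

From (2): Dilnoza ∉ Hiring.
Suppose Dilnoza ∉ Testing: no assignment then satisfies all the clues, so Dilnoza ∈ Testing.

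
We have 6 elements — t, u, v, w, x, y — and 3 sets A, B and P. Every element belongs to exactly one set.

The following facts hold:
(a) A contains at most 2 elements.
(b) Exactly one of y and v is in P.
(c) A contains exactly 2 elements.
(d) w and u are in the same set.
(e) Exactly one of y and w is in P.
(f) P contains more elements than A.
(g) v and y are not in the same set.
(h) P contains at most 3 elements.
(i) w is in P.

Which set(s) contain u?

From (i): w ∈ P.
(d): u matches w: u ∉ A.
(d): u matches w: u ∉ B.
(d): u matches w: u ∈ P.
(e) (exactly one): y ∉ P.
(b) (exactly one): v ∈ P.
(h): P already has 3, so the rest are out.

u: P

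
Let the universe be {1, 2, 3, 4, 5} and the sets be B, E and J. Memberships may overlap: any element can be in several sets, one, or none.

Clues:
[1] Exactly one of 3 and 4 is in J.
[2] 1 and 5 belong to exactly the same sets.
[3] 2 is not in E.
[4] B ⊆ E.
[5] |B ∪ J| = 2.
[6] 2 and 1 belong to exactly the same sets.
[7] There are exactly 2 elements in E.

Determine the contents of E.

E = {3, 4}

From (3): 2 ∉ E.
(4) contrapositive: 2 ∉ B.
(6): 1 matches 2: 1 ∉ B.
(6): 1 matches 2: 1 ∉ E.
(2): 5 matches 1: 5 ∉ B.
(2): 5 matches 1: 5 ∉ E.
(7): only 2 candidates remain for E, so all are in.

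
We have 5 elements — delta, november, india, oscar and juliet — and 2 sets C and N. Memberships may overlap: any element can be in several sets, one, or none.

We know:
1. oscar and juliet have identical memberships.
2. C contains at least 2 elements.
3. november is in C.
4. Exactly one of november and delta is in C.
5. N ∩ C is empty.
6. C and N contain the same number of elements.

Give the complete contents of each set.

C = {india, november}; N = {juliet, oscar}

From (3): november ∈ C.
(4) (exactly one): delta ∉ C.
(5) (disjoint): november ∉ N.
Suppose delta ∈ N: no assignment then satisfies all the clues, so delta ∉ N.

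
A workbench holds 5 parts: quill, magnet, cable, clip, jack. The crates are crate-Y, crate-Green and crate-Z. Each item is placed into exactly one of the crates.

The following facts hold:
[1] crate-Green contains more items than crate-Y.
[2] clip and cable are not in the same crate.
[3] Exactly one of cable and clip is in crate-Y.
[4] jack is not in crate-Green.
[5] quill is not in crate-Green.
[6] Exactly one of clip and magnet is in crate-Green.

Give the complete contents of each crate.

crate-Y = {clip}; crate-Green = {cable, magnet}; crate-Z = {jack, quill}

From (4): jack ∉ crate-Green.
From (5): quill ∉ crate-Green.
Suppose quill ∈ crate-Y: no assignment then satisfies all the clues, so quill ∉ crate-Y.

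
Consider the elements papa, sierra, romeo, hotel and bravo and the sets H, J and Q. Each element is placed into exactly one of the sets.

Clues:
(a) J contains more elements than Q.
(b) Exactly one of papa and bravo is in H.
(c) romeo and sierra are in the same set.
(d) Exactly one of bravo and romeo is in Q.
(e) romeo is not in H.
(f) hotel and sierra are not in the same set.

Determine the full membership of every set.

From (e): romeo ∉ H.
(c): sierra matches romeo: sierra ∉ H.
Suppose papa ∉ H: no assignment then satisfies all the clues, so papa ∈ H.

H = {hotel, papa}; J = {romeo, sierra}; Q = {bravo}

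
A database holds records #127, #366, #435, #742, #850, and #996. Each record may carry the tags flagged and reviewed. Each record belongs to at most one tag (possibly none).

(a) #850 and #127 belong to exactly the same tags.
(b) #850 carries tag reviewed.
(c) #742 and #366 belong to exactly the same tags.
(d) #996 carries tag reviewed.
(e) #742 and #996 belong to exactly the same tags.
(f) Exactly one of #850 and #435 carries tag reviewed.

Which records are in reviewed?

reviewed = {#127, #366, #742, #850, #996}

From (b): #850 ∈ reviewed.
From (d): #996 ∈ reviewed.
(a): #127 matches #850: #127 ∉ flagged.
(a): #127 matches #850: #127 ∈ reviewed.
(e): #742 matches #996: #742 ∉ flagged.
(e): #742 matches #996: #742 ∈ reviewed.
(f) (exactly one): #435 ∉ reviewed.
(c): #366 matches #742: #366 ∉ flagged.
(c): #366 matches #742: #366 ∈ reviewed.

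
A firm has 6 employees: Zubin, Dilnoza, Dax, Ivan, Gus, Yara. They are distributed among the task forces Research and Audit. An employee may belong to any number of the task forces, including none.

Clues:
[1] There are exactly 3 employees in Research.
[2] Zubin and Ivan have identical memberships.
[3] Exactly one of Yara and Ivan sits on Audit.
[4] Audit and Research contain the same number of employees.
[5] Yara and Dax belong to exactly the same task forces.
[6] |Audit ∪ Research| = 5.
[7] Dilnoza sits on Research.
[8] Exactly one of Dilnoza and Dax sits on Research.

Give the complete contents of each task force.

Research = {Dilnoza, Ivan, Zubin}; Audit = {Dax, Dilnoza, Yara}

From (7): Dilnoza ∈ Research.
(8) (exactly one): Dax ∉ Research.
(5): Yara matches Dax: Yara ∉ Research.
Suppose Zubin ∉ Research: no assignment then satisfies all the clues, so Zubin ∈ Research.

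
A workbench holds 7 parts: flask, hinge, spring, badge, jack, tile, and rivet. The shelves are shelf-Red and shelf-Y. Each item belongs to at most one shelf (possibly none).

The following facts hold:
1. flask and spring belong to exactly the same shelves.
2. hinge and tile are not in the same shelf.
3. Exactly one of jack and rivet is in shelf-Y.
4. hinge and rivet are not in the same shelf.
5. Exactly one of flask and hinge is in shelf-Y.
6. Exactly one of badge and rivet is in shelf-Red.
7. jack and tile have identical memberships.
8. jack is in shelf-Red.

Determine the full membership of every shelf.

shelf-Red = {badge, jack, tile}; shelf-Y = {flask, rivet, spring}

From (8): jack ∈ shelf-Red.
(3) (exactly one): rivet ∈ shelf-Y.
(4): hinge ∉ shelf-Y.
(5) (exactly one): flask ∈ shelf-Y.
(6) (exactly one): badge ∈ shelf-Red.
(7): tile matches jack: tile ∈ shelf-Red.
(1): spring matches flask: spring ∉ shelf-Red.
(1): spring matches flask: spring ∈ shelf-Y.
(2): hinge ∉ shelf-Red.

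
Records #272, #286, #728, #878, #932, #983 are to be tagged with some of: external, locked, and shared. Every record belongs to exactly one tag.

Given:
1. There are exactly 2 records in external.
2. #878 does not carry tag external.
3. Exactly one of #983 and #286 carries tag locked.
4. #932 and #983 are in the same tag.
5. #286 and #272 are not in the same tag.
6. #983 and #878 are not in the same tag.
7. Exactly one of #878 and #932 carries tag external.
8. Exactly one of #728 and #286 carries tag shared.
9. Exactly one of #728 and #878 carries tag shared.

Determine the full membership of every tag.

external = {#932, #983}; locked = {#286, #878}; shared = {#272, #728}

From (2): #878 ∉ external.
(7) (exactly one): #932 ∈ external.
(4): #983 matches #932: #983 ∈ external.
(1): external already has 2, so the rest are out.
(3) (exactly one): #286 ∈ locked.
(5): #272 ∉ locked.
(8) (exactly one): #728 ∈ shared.
(9) (exactly one): #878 ∉ shared.
Only one tag left: #272 ∈ shared.
Only one tag left: #878 ∈ locked.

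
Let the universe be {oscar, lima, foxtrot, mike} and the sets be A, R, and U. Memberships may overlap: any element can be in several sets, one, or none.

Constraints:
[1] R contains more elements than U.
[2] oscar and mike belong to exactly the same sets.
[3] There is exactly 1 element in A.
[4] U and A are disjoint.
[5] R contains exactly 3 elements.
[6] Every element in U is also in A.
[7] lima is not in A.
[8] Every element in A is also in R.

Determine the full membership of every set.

From (7): lima ∉ A.
(6) contrapositive: lima ∉ U.
Suppose oscar ∈ A: no assignment then satisfies all the clues, so oscar ∉ A.

A = {foxtrot}; R = {foxtrot, mike, oscar}; U = {}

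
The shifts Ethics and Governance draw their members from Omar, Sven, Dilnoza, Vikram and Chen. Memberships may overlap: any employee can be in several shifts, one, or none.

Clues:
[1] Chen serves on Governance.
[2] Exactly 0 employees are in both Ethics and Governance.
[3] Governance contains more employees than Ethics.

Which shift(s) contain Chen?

Chen: Governance

From (1): Chen ∈ Governance.
Suppose Chen ∈ Ethics: no assignment then satisfies all the clues, so Chen ∉ Ethics.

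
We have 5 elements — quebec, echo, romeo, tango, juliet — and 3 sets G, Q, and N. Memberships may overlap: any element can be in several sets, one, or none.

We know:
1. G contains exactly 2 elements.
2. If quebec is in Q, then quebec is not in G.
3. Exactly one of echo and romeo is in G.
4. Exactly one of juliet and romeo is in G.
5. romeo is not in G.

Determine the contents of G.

G = {echo, juliet}

From (5): romeo ∉ G.
(3) (exactly one): echo ∈ G.
(4) (exactly one): juliet ∈ G.
(1): G already has 2, so the rest are out.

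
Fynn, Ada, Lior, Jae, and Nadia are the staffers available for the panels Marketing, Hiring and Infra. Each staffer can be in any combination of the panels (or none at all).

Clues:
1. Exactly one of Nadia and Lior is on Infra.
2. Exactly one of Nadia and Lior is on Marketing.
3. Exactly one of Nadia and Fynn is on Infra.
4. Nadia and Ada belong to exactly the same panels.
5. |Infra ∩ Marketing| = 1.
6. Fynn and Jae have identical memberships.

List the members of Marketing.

Marketing = {Lior}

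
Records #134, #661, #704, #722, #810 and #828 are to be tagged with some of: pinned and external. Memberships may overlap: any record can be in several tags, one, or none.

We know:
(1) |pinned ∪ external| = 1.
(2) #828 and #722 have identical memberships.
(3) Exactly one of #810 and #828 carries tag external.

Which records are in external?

external = {#810}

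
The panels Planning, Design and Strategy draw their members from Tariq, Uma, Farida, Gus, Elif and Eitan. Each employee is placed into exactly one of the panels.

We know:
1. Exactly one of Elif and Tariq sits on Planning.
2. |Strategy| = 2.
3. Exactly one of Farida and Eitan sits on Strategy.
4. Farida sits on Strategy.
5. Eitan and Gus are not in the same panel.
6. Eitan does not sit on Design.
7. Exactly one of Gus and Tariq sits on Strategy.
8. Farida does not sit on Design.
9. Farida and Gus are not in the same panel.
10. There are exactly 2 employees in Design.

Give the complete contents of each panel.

From (4): Farida ∈ Strategy.
From (6): Eitan ∉ Design.
(3) (exactly one): Eitan ∉ Strategy.
(9): Gus ∉ Strategy.
Only one panel left: Eitan ∈ Planning.
(5): Gus ∉ Planning.
(7) (exactly one): Tariq ∈ Strategy.
Only one panel left: Gus ∈ Design.
(1) (exactly one): Elif ∈ Planning.
(2): Strategy already has 2, so the rest are out.
(10): only 2 candidates remain for Design, so all are in.

Planning = {Eitan, Elif}; Design = {Gus, Uma}; Strategy = {Farida, Tariq}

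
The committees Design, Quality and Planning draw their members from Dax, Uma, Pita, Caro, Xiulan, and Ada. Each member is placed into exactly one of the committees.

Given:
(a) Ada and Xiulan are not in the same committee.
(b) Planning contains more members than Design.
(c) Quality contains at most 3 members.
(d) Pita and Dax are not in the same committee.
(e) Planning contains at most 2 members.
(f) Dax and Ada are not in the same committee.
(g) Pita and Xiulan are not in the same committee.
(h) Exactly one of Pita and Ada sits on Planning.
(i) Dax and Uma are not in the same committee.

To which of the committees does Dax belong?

Dax: Quality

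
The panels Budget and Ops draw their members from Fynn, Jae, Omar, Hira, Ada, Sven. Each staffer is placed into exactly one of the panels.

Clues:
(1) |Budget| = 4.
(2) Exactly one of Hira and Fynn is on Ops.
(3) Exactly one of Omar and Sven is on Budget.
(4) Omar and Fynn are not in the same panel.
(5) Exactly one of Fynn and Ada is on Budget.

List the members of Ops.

Ops = {Fynn, Sven}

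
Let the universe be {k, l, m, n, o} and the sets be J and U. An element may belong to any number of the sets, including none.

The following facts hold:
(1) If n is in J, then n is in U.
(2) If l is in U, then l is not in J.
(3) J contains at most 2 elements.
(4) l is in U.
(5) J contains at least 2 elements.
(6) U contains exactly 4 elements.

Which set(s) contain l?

l: U

From (4): l ∈ U.
(2): l ∉ J.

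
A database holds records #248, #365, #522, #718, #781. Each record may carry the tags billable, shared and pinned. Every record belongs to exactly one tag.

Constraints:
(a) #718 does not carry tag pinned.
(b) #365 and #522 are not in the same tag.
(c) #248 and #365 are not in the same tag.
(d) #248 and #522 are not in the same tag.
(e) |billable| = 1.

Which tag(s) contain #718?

#718: shared

From (a): #718 ∉ pinned.
Suppose #718 ∈ billable: no assignment then satisfies all the clues, so #718 ∉ billable.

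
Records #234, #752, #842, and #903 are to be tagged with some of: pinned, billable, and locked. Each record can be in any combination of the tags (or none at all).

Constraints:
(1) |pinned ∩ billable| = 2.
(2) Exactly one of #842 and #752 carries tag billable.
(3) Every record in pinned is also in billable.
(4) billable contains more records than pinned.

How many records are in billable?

3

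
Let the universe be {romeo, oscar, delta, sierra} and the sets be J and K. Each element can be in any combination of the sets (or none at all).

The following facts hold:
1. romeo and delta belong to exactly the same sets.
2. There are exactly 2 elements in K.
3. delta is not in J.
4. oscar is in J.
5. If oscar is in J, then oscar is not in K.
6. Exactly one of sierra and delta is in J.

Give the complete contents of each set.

J = {oscar, sierra}; K = {delta, romeo}

From (3): delta ∉ J.
From (4): oscar ∈ J.
(1): romeo matches delta: romeo ∉ J.
(5): oscar ∉ K.
(6) (exactly one): sierra ∈ J.
Suppose romeo ∉ K: no assignment then satisfies all the clues, so romeo ∈ K.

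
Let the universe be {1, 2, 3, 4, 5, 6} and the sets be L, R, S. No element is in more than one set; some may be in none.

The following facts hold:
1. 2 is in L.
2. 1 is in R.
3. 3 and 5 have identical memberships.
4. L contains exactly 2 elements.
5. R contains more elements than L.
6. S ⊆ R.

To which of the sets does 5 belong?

5: R

From (1): 2 ∈ L.
From (2): 1 ∈ R.
Suppose 5 ∈ L: no assignment then satisfies all the clues, so 5 ∉ L.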